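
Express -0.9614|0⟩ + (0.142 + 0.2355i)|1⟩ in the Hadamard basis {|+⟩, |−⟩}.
(-0.5794 + 0.1665i)|+⟩ + (-0.7802 - 0.1665i)|−⟩

With |ψ⟩ = α|0⟩ + β|1⟩, the Hadamard-basis coefficients are ⟨+|ψ⟩ = (α + β)/√2 and ⟨−|ψ⟩ = (α − β)/√2.
Here α = -0.9614, β = (0.142 + 0.2355i): (α + β)/√2 = (-0.5794 + 0.1665i), (α − β)/√2 = (-0.7802 - 0.1665i).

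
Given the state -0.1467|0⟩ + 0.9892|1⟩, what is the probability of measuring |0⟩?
0.02152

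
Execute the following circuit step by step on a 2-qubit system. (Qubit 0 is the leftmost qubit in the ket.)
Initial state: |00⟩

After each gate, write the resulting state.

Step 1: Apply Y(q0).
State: i|10⟩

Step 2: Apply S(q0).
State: -|10⟩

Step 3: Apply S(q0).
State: -i|10⟩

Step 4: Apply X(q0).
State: -i|00⟩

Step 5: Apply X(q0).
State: -i|10⟩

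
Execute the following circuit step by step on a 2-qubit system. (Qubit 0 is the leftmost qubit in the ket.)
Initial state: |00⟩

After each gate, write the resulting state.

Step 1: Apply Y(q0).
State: i|10⟩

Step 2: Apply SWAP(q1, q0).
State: i|01⟩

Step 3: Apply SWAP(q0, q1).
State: i|10⟩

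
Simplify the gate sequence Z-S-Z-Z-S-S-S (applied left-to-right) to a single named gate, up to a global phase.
Z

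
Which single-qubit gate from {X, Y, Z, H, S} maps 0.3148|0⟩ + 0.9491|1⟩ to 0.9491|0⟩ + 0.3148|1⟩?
X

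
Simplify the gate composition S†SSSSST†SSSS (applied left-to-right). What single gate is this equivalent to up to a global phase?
T†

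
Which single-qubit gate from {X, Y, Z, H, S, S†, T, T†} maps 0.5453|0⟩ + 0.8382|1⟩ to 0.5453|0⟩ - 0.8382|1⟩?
Z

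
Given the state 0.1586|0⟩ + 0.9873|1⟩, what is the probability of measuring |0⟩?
0.02515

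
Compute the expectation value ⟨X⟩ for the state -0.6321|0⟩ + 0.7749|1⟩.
-0.9796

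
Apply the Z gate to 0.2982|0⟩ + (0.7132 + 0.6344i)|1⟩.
0.2982|0⟩ + (-0.7132 - 0.6344i)|1⟩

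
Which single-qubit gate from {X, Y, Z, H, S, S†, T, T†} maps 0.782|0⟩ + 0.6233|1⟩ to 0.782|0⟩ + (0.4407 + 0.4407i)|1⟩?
T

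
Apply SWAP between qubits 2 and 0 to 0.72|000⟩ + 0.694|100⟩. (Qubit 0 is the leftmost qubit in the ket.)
0.72|000⟩ + 0.694|001⟩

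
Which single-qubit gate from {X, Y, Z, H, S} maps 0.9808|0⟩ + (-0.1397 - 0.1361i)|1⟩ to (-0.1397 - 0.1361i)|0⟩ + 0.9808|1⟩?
X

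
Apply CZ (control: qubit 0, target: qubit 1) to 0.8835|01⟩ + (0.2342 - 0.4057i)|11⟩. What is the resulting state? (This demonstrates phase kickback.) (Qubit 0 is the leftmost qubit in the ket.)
0.8835|01⟩ + (-0.2342 + 0.4057i)|11⟩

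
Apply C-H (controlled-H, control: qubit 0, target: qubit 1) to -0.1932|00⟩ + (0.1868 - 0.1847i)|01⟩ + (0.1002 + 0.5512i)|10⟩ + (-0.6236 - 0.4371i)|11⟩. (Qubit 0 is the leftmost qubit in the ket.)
-0.1932|00⟩ + (0.1868 - 0.1847i)|01⟩ + (-0.3701 + 0.08068i)|10⟩ + (0.5118 + 0.6988i)|11⟩

C-H leaves the control-|0⟩ kets |00⟩, |01⟩ unchanged and applies H to qubit 1 on the control-|1⟩ pair (|10⟩, |11⟩).
H = [[1/√2, 1/√2], [1/√2, -1/√2]].
With a = amp(|10⟩) = (0.1002 + 0.5512i) and b = amp(|11⟩) = (-0.6236 - 0.4371i):
new amp(|10⟩) = (1/√2)·a + (1/√2)·b = (-0.3701 + 0.08068i)
new amp(|11⟩) = (1/√2)·a + (-1/√2)·b = (0.5118 + 0.6988i)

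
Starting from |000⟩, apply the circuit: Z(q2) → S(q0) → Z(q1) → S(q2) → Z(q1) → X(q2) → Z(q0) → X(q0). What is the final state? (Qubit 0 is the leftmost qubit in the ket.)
|101⟩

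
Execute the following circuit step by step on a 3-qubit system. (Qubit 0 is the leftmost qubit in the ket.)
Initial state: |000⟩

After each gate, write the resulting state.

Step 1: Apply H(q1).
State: 1/√2|000⟩ + 1/√2|010⟩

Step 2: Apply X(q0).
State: 1/√2|100⟩ + 1/√2|110⟩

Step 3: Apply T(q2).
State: 1/√2|100⟩ + 1/√2|110⟩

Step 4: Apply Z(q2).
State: 1/√2|100⟩ + 1/√2|110⟩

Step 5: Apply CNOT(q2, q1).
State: 1/√2|100⟩ + 1/√2|110⟩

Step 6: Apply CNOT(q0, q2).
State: 1/√2|101⟩ + 1/√2|111⟩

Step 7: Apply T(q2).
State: (1/2 + (1/2)i)|101⟩ + (1/2 + (1/2)i)|111⟩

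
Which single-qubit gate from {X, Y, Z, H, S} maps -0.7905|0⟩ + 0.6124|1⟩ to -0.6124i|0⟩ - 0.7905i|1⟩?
Y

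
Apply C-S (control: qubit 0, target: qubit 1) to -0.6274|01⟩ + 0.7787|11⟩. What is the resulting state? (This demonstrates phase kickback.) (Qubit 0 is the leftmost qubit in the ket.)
-0.6274|01⟩ + 0.7787i|11⟩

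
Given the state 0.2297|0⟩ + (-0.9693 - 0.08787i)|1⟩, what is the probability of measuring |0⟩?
0.05276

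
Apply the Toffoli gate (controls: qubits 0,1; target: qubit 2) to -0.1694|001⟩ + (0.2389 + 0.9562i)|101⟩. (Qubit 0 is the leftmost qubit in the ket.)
-0.1694|001⟩ + (0.2389 + 0.9562i)|101⟩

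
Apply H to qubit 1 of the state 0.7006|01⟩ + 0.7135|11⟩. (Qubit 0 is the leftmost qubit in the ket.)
0.4954|00⟩ - 0.4954|01⟩ + 0.5045|10⟩ - 0.5045|11⟩

H on qubit 1 mixes each pair of kets that differ only in qubit 1: amplitudes (a, b) of (|…0…⟩, |…1…⟩) become ((a + b)/√2, (a − b)/√2). Kets absent from the input have amplitude 0.
(|00⟩, |01⟩): (a, b) = (0, 0.7006) → (0.4954, -0.4954)
(|10⟩, |11⟩): (a, b) = (0, 0.7135) → (0.5045, -0.5045)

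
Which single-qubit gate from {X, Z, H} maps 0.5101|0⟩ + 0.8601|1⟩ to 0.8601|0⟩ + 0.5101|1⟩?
X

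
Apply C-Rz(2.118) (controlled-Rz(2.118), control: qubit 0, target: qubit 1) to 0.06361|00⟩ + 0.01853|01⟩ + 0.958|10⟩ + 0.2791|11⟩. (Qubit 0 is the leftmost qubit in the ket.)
0.06361|00⟩ + 0.01853|01⟩ + (0.4692 - 0.8352i)|10⟩ + (0.1367 + 0.2433i)|11⟩

C-Rz(2.118) leaves the control-|0⟩ kets |00⟩, |01⟩ unchanged and applies Rz(2.118) to qubit 1 on the control-|1⟩ pair (|10⟩, |11⟩).
Rz(2.118) = [[e^(−iθ/2), 0], [0, e^(iθ/2)]] with e^(±iθ/2) = cos(θ/2) ± i·sin(θ/2); θ = 2.118, cos(θ/2) ≈ 0.489744, sin(θ/2) ≈ 0.871866.
With a = amp(|10⟩) = 0.958 and b = amp(|11⟩) = 0.2791:
new amp(|10⟩) = (0.489744 - 0.871866i)·a = (0.4692 - 0.8352i)
new amp(|11⟩) = (0.489744 + 0.871866i)·b = (0.1367 + 0.2433i)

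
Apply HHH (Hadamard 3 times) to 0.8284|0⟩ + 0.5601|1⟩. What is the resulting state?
0.9818|0⟩ + 0.1897|1⟩

H² = I, so H^3 = H: a single Hadamard. With (a, b) = (0.8284, 0.5601), H gives ((a + b)/√2, (a − b)/√2) = (0.9818, 0.1897).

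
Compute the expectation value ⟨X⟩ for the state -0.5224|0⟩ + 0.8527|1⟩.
-0.8909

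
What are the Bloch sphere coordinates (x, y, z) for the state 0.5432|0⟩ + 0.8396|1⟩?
(0.9121, 0, -0.4099)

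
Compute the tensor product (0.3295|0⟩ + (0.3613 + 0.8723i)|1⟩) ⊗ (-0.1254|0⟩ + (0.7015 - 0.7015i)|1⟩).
-0.04132|00⟩ + (0.2311 - 0.2311i)|01⟩ + (-0.04531 - 0.1094i)|10⟩ + (0.8654 + 0.3585i)|11⟩

amp(|b₁b₂…⟩) = product of the factor amplitudes for bits b₁, b₂, …; only kets whose every factor amplitude is nonzero survive.
|00⟩: (0.3295)(-0.1254) = -0.04132
|01⟩: (0.3295)(0.7015 - 0.7015i) = (0.2311 - 0.2311i)
|10⟩: (0.3613 + 0.8723i)(-0.1254) = (-0.04531 - 0.1094i)
|11⟩: (0.3613 + 0.8723i)(0.7015 - 0.7015i) = (0.8654 + 0.3585i)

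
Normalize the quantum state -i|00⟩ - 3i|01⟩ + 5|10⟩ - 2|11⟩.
-0.1601i|00⟩ - 0.4804i|01⟩ + 0.8006|10⟩ - 0.3203|11⟩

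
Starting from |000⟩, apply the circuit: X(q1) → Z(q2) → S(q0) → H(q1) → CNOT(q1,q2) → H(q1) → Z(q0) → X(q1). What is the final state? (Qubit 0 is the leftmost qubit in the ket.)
1/2|000⟩ + 1/2|001⟩ + 1/2|010⟩ - 1/2|011⟩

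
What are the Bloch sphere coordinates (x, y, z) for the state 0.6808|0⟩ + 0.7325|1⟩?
(0.9974, 0, -0.07307)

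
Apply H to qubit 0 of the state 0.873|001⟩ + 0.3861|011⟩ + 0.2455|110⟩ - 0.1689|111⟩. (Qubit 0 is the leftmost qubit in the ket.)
0.6173|001⟩ + 0.1736|010⟩ + 0.1536|011⟩ + 0.6173|101⟩ - 0.1736|110⟩ + 0.3924|111⟩

H on qubit 0 mixes each pair of kets that differ only in qubit 0: amplitudes (a, b) of (|…0…⟩, |…1…⟩) become ((a + b)/√2, (a − b)/√2). Kets absent from the input have amplitude 0.
(|001⟩, |101⟩): (a, b) = (0.873, 0) → (0.6173, 0.6173)
(|010⟩, |110⟩): (a, b) = (0, 0.2455) → (0.1736, -0.1736)
(|011⟩, |111⟩): (a, b) = (0.3861, -0.1689) → (0.1536, 0.3924)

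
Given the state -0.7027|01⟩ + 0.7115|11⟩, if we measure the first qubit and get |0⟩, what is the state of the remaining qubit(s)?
-|1⟩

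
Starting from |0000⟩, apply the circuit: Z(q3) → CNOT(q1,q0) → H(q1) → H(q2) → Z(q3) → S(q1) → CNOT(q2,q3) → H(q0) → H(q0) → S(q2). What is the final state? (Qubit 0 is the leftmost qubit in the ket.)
1/2|0000⟩ + (1/2)i|0011⟩ + (1/2)i|0100⟩ - 1/2|0111⟩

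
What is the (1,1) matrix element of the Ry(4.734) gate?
-0.7147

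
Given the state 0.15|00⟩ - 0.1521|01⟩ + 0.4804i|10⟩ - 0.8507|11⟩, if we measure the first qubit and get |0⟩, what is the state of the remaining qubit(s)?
0.7022|0⟩ - 0.712|1⟩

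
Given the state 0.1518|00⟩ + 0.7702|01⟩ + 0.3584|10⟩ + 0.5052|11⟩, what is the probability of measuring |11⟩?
0.2552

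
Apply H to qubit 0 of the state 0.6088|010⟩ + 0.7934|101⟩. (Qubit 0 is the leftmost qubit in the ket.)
0.561|001⟩ + 0.4305|010⟩ - 0.561|101⟩ + 0.4305|110⟩

H on qubit 0 mixes each pair of kets that differ only in qubit 0: amplitudes (a, b) of (|…0…⟩, |…1…⟩) become ((a + b)/√2, (a − b)/√2). Kets absent from the input have amplitude 0.
(|001⟩, |101⟩): (a, b) = (0, 0.7934) → (0.561, -0.561)
(|010⟩, |110⟩): (a, b) = (0.6088, 0) → (0.4305, 0.4305)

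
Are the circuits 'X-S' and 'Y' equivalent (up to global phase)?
No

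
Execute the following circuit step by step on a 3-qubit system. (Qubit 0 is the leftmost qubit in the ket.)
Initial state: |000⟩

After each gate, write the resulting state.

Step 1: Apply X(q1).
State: |010⟩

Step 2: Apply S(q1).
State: i|010⟩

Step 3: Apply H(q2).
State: (1/√2)i|010⟩ + (1/√2)i|011⟩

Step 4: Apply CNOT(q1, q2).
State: (1/√2)i|010⟩ + (1/√2)i|011⟩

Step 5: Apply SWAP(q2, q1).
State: (1/√2)i|001⟩ + (1/√2)i|011⟩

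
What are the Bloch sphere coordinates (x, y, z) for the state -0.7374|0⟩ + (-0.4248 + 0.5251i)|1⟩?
(0.6265, -0.7744, 0.08757)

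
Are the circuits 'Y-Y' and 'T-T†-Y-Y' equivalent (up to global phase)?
Yes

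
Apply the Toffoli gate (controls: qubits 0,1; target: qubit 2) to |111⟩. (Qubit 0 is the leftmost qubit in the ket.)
|110⟩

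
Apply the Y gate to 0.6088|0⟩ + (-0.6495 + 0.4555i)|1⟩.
(0.4555 + 0.6495i)|0⟩ + 0.6088i|1⟩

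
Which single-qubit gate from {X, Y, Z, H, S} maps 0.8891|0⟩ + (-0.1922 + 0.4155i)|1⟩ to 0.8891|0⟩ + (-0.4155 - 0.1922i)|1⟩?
S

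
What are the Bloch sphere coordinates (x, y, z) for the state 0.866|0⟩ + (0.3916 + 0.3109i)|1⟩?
(0.6783, 0.5385, 0.4999)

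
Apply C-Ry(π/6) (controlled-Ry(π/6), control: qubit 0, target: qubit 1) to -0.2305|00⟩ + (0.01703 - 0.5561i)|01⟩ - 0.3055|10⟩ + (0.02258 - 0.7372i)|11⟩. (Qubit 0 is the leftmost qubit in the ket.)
-0.2305|00⟩ + (0.01703 - 0.5561i)|01⟩ + (-0.3009 + 0.1908i)|10⟩ + (-0.05726 - 0.7121i)|11⟩

C-Ry(π/6) leaves the control-|0⟩ kets |00⟩, |01⟩ unchanged and applies Ry(π/6) to qubit 1 on the control-|1⟩ pair (|10⟩, |11⟩).
Ry(π/6) = [[cos(θ/2), −sin(θ/2)], [sin(θ/2), cos(θ/2)]]; θ = π/6, cos(θ/2) ≈ 0.965926, sin(θ/2) ≈ 0.258819.
With a = amp(|10⟩) = -0.3055 and b = amp(|11⟩) = (0.02258 - 0.7372i):
new amp(|10⟩) = (0.965926)·a + (-0.258819)·b = (-0.3009 + 0.1908i)
new amp(|11⟩) = (0.258819)·a + (0.965926)·b = (-0.05726 - 0.7121i)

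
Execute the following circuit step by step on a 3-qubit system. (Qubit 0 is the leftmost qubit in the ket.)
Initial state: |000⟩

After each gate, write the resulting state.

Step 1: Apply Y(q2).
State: i|001⟩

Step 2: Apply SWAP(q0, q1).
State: i|001⟩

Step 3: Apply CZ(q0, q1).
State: i|001⟩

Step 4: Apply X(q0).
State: i|101⟩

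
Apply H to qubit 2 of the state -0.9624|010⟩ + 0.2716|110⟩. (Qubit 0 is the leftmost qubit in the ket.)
-0.6805|010⟩ - 0.6805|011⟩ + 0.1921|110⟩ + 0.1921|111⟩

H on qubit 2 mixes each pair of kets that differ only in qubit 2: amplitudes (a, b) of (|…0…⟩, |…1…⟩) become ((a + b)/√2, (a − b)/√2). Kets absent from the input have amplitude 0.
(|010⟩, |011⟩): (a, b) = (-0.9624, 0) → (-0.6805, -0.6805)
(|110⟩, |111⟩): (a, b) = (0.2716, 0) → (0.1921, 0.1921)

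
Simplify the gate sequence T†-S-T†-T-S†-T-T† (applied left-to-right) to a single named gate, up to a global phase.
T†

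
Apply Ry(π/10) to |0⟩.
0.9877|0⟩ + 0.1564|1⟩

Ry(π/10) = [[cos(θ/2), −sin(θ/2)], [sin(θ/2), cos(θ/2)]]; θ = π/10, cos(θ/2) ≈ 0.987688, sin(θ/2) ≈ 0.156434.
With a = amp(|0⟩) = 1 and b = amp(|1⟩) = 0:
new amp(|0⟩) = (0.987688)·a + (-0.156434)·b = 0.9877
new amp(|1⟩) = (0.156434)·a + (0.987688)·b = 0.1564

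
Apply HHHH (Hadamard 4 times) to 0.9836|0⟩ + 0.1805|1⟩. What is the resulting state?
0.9836|0⟩ + 0.1805|1⟩

H² = I, so an even number of Hadamards cancels: H^4 = I and the state is unchanged.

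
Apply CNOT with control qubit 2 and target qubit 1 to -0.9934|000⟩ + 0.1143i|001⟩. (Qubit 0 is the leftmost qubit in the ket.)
-0.9934|000⟩ + 0.1143i|011⟩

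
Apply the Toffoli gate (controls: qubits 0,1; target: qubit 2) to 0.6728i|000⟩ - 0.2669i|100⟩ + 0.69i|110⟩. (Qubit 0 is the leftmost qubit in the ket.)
0.6728i|000⟩ - 0.2669i|100⟩ + 0.69i|111⟩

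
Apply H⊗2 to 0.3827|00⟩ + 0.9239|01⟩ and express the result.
0.6533|00⟩ - 0.2706|01⟩ + 0.6533|10⟩ - 0.2706|11⟩

H⊗2 gives amp(|y⟩) = (1/2) Σ_x (−1)^(x·y) amp(|x⟩), where x·y is the number of positions in which both x and y have a 1.
|00⟩: (0.3827 + 0.9239)/2 = 0.6533
|01⟩: (0.3827 - 0.9239)/2 = -0.2706
|10⟩: (0.3827 + 0.9239)/2 = 0.6533
|11⟩: (0.3827 - 0.9239)/2 = -0.2706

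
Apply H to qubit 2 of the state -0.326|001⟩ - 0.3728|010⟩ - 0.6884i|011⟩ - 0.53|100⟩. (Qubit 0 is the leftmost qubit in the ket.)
-0.2305|000⟩ + 0.2305|001⟩ + (-0.2636 - 0.4868i)|010⟩ + (-0.2636 + 0.4868i)|011⟩ - 0.3748|100⟩ - 0.3748|101⟩

H on qubit 2 mixes each pair of kets that differ only in qubit 2: amplitudes (a, b) of (|…0…⟩, |…1…⟩) become ((a + b)/√2, (a − b)/√2). Kets absent from the input have amplitude 0.
(|000⟩, |001⟩): (a, b) = (0, -0.326) → (-0.2305, 0.2305)
(|010⟩, |011⟩): (a, b) = (-0.3728, -0.6884i) → ((-0.2636 - 0.4868i), (-0.2636 + 0.4868i))
(|100⟩, |101⟩): (a, b) = (-0.53, 0) → (-0.3748, -0.3748)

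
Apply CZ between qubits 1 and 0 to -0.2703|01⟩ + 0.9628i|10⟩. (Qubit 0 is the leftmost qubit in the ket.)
-0.2703|01⟩ + 0.9628i|10⟩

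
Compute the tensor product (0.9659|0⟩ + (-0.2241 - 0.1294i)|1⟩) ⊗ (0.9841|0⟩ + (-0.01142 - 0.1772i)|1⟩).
0.9505|00⟩ + (-0.01103 - 0.1712i)|01⟩ + (-0.2205 - 0.1273i)|10⟩ + (-0.02037 + 0.04119i)|11⟩

amp(|b₁b₂…⟩) = product of the factor amplitudes for bits b₁, b₂, …; only kets whose every factor amplitude is nonzero survive.
|00⟩: (0.9659)(0.9841) = 0.9505
|01⟩: (0.9659)(-0.01142 - 0.1772i) = (-0.01103 - 0.1712i)
|10⟩: (-0.2241 - 0.1294i)(0.9841) = (-0.2205 - 0.1273i)
|11⟩: (-0.2241 - 0.1294i)(-0.01142 - 0.1772i) = (-0.02037 + 0.04119i)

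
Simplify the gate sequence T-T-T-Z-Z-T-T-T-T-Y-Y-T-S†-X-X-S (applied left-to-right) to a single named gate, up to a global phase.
I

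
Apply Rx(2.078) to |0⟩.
0.5071|0⟩ - 0.8619i|1⟩

Rx(2.078) = [[cos(θ/2), −i·sin(θ/2)], [−i·sin(θ/2), cos(θ/2)]]; θ = 2.078, cos(θ/2) ≈ 0.507082, sin(θ/2) ≈ 0.861898.
With a = amp(|0⟩) = 1 and b = amp(|1⟩) = 0:
new amp(|0⟩) = (0.507082)·a + (-0.861898i)·b = 0.5071
new amp(|1⟩) = (-0.861898i)·a + (0.507082)·b = -0.8619i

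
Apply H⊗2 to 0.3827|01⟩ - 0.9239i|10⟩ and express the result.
(0.1914 - 0.462i)|00⟩ + (-0.1914 - 0.462i)|01⟩ + (0.1914 + 0.462i)|10⟩ + (-0.1914 + 0.462i)|11⟩

H⊗2 gives amp(|y⟩) = (1/2) Σ_x (−1)^(x·y) amp(|x⟩), where x·y is the number of positions in which both x and y have a 1.
|00⟩: (0.3827 - 0.9239i)/2 = (0.1914 - 0.462i)
|01⟩: (-0.3827 - 0.9239i)/2 = (-0.1914 - 0.462i)
|10⟩: (0.3827 + 0.9239i)/2 = (0.1914 + 0.462i)
|11⟩: (-0.3827 + 0.9239i)/2 = (-0.1914 + 0.462i)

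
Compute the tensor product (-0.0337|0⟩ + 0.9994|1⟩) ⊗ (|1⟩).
-0.0337|01⟩ + 0.9994|11⟩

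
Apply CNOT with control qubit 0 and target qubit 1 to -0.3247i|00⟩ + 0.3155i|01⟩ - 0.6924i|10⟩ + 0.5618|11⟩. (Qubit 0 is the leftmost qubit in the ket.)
-0.3247i|00⟩ + 0.3155i|01⟩ + 0.5618|10⟩ - 0.6924i|11⟩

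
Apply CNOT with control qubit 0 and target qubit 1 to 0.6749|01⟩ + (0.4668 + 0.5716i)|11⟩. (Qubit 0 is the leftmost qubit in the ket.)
0.6749|01⟩ + (0.4668 + 0.5716i)|10⟩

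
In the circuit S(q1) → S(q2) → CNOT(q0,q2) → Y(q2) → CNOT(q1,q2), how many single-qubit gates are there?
3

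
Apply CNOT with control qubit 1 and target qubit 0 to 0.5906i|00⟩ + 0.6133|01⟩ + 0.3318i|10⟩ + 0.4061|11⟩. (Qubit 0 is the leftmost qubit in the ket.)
0.5906i|00⟩ + 0.4061|01⟩ + 0.3318i|10⟩ + 0.6133|11⟩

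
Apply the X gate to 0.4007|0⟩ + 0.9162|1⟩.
0.9162|0⟩ + 0.4007|1⟩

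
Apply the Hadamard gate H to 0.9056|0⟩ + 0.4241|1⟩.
0.9402|0⟩ + 0.3405|1⟩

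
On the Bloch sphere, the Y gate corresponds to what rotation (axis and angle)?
Rotation by π around the y-axis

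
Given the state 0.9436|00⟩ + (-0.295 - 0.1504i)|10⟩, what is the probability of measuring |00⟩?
0.8904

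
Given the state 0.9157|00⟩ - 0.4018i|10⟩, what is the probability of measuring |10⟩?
0.1614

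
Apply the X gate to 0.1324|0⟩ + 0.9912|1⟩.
0.9912|0⟩ + 0.1324|1⟩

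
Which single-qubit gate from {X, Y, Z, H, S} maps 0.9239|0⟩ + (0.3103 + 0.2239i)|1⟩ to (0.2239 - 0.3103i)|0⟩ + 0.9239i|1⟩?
Y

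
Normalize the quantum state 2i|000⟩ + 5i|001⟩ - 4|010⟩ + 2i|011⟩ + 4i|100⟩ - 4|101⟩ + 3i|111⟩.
0.2108i|000⟩ + 0.527i|001⟩ - 0.4216|010⟩ + 0.2108i|011⟩ + 0.4216i|100⟩ - 0.4216|101⟩ + 0.3162i|111⟩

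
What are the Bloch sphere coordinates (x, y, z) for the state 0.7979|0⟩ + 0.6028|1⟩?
(0.9619, 0, 0.2733)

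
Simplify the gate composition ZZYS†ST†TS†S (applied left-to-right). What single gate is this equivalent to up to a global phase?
Y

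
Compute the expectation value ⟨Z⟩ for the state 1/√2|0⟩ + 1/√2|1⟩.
0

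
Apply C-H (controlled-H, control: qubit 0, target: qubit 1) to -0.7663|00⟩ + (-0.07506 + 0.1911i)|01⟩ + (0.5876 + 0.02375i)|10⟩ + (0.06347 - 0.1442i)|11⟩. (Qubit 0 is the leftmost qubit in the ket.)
-0.7663|00⟩ + (-0.07506 + 0.1911i)|01⟩ + (0.4604 - 0.08517i)|10⟩ + (0.3706 + 0.1188i)|11⟩

C-H leaves the control-|0⟩ kets |00⟩, |01⟩ unchanged and applies H to qubit 1 on the control-|1⟩ pair (|10⟩, |11⟩).
H = [[1/√2, 1/√2], [1/√2, -1/√2]].
With a = amp(|10⟩) = (0.5876 + 0.02375i) and b = amp(|11⟩) = (0.06347 - 0.1442i):
new amp(|10⟩) = (1/√2)·a + (1/√2)·b = (0.4604 - 0.08517i)
new amp(|11⟩) = (1/√2)·a + (-1/√2)·b = (0.3706 + 0.1188i)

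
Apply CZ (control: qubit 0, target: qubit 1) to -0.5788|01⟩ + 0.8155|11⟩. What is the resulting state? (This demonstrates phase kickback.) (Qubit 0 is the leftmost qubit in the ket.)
-0.5788|01⟩ - 0.8155|11⟩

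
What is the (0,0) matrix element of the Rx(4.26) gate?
-0.5305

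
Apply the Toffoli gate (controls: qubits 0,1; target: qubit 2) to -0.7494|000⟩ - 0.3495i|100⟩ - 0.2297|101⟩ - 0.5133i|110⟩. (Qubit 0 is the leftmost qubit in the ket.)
-0.7494|000⟩ - 0.3495i|100⟩ - 0.2297|101⟩ - 0.5133i|111⟩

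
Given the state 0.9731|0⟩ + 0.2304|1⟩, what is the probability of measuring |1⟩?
0.05308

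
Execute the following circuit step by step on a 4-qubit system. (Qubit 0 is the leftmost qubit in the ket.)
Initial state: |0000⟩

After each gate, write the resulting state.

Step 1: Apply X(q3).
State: |0001⟩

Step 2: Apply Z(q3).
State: -|0001⟩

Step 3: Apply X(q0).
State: -|1001⟩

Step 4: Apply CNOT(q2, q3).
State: -|1001⟩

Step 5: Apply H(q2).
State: -1/√2|1001⟩ - 1/√2|1011⟩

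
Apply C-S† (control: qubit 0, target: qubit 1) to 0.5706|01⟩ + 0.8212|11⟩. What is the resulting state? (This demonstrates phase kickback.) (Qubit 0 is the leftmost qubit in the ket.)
0.5706|01⟩ - 0.8212i|11⟩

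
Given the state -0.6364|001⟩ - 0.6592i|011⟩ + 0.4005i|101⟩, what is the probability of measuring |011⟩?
0.4345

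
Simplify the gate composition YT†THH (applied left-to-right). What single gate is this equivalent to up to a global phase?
Y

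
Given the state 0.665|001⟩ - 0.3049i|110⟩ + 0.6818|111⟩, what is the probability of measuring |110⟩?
0.09296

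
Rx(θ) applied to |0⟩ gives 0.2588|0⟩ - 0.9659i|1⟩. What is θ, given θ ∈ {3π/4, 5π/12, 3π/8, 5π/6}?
5π/6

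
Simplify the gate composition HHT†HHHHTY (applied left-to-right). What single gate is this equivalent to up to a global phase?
Y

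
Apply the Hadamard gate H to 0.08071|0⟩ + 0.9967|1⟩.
0.7618|0⟩ - 0.6477|1⟩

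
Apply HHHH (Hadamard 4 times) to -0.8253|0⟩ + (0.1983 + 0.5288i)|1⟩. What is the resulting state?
-0.8253|0⟩ + (0.1983 + 0.5288i)|1⟩

H² = I, so an even number of Hadamards cancels: H^4 = I and the state is unchanged.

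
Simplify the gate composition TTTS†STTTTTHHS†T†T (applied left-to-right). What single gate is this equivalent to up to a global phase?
S†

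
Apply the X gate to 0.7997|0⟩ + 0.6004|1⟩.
0.6004|0⟩ + 0.7997|1⟩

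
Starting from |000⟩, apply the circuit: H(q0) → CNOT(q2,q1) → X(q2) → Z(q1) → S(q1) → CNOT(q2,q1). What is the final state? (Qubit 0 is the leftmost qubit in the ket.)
1/√2|011⟩ + 1/√2|111⟩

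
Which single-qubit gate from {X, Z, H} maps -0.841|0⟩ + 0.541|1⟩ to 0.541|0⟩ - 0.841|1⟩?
X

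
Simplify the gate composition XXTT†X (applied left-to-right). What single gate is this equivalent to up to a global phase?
X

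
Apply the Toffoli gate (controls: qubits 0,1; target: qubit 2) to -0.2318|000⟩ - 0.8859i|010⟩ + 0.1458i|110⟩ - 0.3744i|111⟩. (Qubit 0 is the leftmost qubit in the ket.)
-0.2318|000⟩ - 0.8859i|010⟩ - 0.3744i|110⟩ + 0.1458i|111⟩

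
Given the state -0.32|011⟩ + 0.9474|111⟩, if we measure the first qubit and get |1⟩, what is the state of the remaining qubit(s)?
|11⟩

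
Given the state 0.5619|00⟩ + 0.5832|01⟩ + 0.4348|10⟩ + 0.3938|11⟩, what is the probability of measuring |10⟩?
0.1891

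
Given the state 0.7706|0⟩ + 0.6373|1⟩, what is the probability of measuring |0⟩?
0.5938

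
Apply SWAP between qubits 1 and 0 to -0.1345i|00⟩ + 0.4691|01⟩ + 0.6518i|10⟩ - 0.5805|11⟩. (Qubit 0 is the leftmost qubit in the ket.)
-0.1345i|00⟩ + 0.6518i|01⟩ + 0.4691|10⟩ - 0.5805|11⟩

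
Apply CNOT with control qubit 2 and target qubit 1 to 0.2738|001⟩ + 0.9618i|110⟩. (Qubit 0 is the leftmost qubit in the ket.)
0.2738|011⟩ + 0.9618i|110⟩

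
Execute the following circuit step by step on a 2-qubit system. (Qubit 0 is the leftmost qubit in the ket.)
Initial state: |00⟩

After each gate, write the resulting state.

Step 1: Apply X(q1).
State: |01⟩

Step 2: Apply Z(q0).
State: |01⟩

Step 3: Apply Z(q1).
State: -|01⟩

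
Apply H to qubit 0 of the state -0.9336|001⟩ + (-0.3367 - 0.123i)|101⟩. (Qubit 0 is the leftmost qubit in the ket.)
(-0.8982 - 0.08697i)|001⟩ + (-0.4221 + 0.08697i)|101⟩

H on qubit 0 mixes each pair of kets that differ only in qubit 0: amplitudes (a, b) of (|…0…⟩, |…1…⟩) become ((a + b)/√2, (a − b)/√2). Kets absent from the input have amplitude 0.
(|001⟩, |101⟩): (a, b) = (-0.9336, (-0.3367 - 0.123i)) → ((-0.8982 - 0.08697i), (-0.4221 + 0.08697i))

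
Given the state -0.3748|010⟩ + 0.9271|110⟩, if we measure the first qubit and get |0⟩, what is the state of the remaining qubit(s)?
-|10⟩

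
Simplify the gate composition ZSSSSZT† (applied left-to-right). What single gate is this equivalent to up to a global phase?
T†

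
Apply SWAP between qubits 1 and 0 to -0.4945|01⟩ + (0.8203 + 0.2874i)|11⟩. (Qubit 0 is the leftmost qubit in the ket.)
-0.4945|10⟩ + (0.8203 + 0.2874i)|11⟩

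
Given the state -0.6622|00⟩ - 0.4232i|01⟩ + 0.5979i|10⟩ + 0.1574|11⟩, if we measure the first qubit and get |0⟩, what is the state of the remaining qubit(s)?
-0.8426|0⟩ - 0.5385i|1⟩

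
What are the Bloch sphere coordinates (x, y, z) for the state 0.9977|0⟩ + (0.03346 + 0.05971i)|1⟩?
(0.06677, 0.1191, 0.9907)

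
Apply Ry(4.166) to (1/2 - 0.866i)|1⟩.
(-0.4358 + 0.7549i)|0⟩ + (-0.245 + 0.4244i)|1⟩

Ry(4.166) = [[cos(θ/2), −sin(θ/2)], [sin(θ/2), cos(θ/2)]]; θ = 4.166, cos(θ/2) ≈ -0.490099, sin(θ/2) ≈ 0.871667.
With a = amp(|0⟩) = 0 and b = amp(|1⟩) = (1/2 - 0.866i):
new amp(|0⟩) = (-0.490099)·a + (-0.871667)·b = (-0.4358 + 0.7549i)
new amp(|1⟩) = (0.871667)·a + (-0.490099)·b = (-0.245 + 0.4244i)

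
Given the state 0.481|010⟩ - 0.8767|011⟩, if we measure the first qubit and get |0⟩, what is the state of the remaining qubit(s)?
0.481|10⟩ - 0.8767|11⟩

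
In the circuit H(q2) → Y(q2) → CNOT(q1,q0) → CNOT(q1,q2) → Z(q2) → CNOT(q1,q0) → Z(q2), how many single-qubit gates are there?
4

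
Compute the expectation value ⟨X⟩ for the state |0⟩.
0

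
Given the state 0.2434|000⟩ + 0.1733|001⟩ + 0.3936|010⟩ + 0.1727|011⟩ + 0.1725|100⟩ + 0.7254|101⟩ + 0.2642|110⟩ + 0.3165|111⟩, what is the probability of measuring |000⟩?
0.05924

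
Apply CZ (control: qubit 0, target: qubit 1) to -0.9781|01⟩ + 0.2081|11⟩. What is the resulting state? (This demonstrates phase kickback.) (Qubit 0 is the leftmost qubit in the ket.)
-0.9781|01⟩ - 0.2081|11⟩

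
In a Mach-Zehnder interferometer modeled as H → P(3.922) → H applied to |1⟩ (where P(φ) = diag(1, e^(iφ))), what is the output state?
(0.8553 + 0.3518i)|0⟩ + (0.1447 - 0.3518i)|1⟩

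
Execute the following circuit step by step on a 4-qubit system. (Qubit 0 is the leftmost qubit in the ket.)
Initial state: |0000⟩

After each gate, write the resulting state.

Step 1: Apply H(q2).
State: 1/√2|0000⟩ + 1/√2|0010⟩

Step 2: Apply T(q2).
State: 1/√2|0000⟩ + (1/2 + (1/2)i)|0010⟩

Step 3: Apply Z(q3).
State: 1/√2|0000⟩ + (1/2 + (1/2)i)|0010⟩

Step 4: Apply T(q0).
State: 1/√2|0000⟩ + (1/2 + (1/2)i)|0010⟩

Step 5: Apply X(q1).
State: 1/√2|0100⟩ + (1/2 + (1/2)i)|0110⟩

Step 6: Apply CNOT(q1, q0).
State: 1/√2|1100⟩ + (1/2 + (1/2)i)|1110⟩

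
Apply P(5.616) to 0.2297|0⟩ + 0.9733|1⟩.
0.2297|0⟩ + (0.7646 - 0.6023i)|1⟩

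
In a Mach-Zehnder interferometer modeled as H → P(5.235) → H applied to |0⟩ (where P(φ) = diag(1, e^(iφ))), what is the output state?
(0.7496 - 0.4333i)|0⟩ + (0.2504 + 0.4333i)|1⟩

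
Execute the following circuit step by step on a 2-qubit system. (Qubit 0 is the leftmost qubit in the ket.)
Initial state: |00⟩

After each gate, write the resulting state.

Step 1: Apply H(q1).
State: 1/√2|00⟩ + 1/√2|01⟩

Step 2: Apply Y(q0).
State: (1/√2)i|10⟩ + (1/√2)i|11⟩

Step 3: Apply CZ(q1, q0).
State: (1/√2)i|10⟩ - (1/√2)i|11⟩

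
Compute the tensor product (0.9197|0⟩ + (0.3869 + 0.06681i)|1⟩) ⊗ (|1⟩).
0.9197|01⟩ + (0.3869 + 0.06681i)|11⟩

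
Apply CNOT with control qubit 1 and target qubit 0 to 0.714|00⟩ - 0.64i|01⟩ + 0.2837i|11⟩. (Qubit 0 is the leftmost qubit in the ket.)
0.714|00⟩ + 0.2837i|01⟩ - 0.64i|11⟩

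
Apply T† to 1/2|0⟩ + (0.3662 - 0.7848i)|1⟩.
1/2|0⟩ + (-0.296 - 0.8139i)|1⟩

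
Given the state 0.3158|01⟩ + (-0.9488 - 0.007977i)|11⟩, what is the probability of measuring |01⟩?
0.09973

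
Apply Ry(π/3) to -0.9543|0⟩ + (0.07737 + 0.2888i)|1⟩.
(-0.8651 - 0.1444i)|0⟩ + (-0.4101 + 0.2501i)|1⟩

Ry(π/3) = [[cos(θ/2), −sin(θ/2)], [sin(θ/2), cos(θ/2)]]; θ = π/3, cos(θ/2) ≈ 0.866025, sin(θ/2) ≈ 0.5.
With a = amp(|0⟩) = -0.9543 and b = amp(|1⟩) = (0.07737 + 0.2888i):
new amp(|0⟩) = (0.866025)·a + (-0.5)·b = (-0.8651 - 0.1444i)
new amp(|1⟩) = (0.5)·a + (0.866025)·b = (-0.4101 + 0.2501i)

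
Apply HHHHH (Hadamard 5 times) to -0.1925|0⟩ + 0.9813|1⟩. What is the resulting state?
0.5578|0⟩ - 0.83|1⟩

H² = I, so H^5 = H: a single Hadamard. With (a, b) = (-0.1925, 0.9813), H gives ((a + b)/√2, (a − b)/√2) = (0.5578, -0.83).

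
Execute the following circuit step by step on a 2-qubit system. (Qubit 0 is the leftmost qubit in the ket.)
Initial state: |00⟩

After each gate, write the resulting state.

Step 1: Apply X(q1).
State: |01⟩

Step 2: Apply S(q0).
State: |01⟩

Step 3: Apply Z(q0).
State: |01⟩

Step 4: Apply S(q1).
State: i|01⟩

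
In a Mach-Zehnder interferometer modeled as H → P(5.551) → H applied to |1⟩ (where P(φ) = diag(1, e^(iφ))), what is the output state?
(0.1281 + 0.3342i)|0⟩ + (0.8719 - 0.3342i)|1⟩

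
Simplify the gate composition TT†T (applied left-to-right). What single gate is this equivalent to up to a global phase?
T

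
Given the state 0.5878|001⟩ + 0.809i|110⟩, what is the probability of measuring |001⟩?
0.3455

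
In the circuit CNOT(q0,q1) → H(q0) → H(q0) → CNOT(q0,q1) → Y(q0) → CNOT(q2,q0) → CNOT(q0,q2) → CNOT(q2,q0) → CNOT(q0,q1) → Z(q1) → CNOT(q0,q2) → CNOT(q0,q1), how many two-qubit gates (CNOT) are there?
8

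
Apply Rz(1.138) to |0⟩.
(0.8424 - 0.5388i)|0⟩

Rz(1.138) = [[e^(−iθ/2), 0], [0, e^(iθ/2)]] with e^(±iθ/2) = cos(θ/2) ± i·sin(θ/2); θ = 1.138, cos(θ/2) ≈ 0.84244, sin(θ/2) ≈ 0.53879.
With a = amp(|0⟩) = 1 and b = amp(|1⟩) = 0:
new amp(|0⟩) = (0.84244 - 0.53879i)·a = (0.8424 - 0.5388i)
new amp(|1⟩) = (0.84244 + 0.53879i)·b = 0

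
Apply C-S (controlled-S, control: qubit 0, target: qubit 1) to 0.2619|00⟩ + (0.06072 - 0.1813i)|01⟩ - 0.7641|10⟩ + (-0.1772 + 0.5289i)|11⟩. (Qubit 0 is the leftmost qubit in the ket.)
0.2619|00⟩ + (0.06072 - 0.1813i)|01⟩ - 0.7641|10⟩ + (-0.5289 - 0.1772i)|11⟩

C-S leaves the control-|0⟩ kets |00⟩, |01⟩ unchanged and applies S to qubit 1 on the control-|1⟩ pair (|10⟩, |11⟩).
S = [[1, 0], [0, i]].
With a = amp(|10⟩) = -0.7641 and b = amp(|11⟩) = (-0.1772 + 0.5289i):
new amp(|10⟩) = (1)·a = -0.7641
new amp(|11⟩) = (i)·b = (-0.5289 - 0.1772i)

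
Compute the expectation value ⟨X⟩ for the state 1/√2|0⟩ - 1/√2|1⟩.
-1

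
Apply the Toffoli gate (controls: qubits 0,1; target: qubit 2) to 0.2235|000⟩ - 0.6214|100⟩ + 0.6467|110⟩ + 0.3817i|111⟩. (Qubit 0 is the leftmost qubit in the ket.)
0.2235|000⟩ - 0.6214|100⟩ + 0.3817i|110⟩ + 0.6467|111⟩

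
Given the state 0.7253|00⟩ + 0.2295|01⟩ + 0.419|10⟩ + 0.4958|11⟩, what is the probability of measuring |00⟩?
0.5261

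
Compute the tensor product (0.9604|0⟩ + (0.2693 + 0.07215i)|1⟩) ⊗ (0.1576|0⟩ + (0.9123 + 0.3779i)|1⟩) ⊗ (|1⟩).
0.1514|001⟩ + (0.8762 + 0.3629i)|011⟩ + (0.04244 + 0.01137i)|101⟩ + (0.2184 + 0.1676i)|111⟩

amp(|b₁b₂…⟩) = product of the factor amplitudes for bits b₁, b₂, …; only kets whose every factor amplitude is nonzero survive.
|001⟩: (0.9604)(0.1576)(1) = 0.1514
|011⟩: (0.9604)(0.9123 + 0.3779i)(1) = (0.8762 + 0.3629i)
|101⟩: (0.2693 + 0.07215i)(0.1576)(1) = (0.04244 + 0.01137i)
|111⟩: (0.2693 + 0.07215i)(0.9123 + 0.3779i)(1) = (0.2184 + 0.1676i)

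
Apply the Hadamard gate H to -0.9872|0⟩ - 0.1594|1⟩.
-0.8108|0⟩ - 0.5853|1⟩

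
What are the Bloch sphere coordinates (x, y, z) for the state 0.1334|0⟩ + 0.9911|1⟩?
(0.2644, 0, -0.9645)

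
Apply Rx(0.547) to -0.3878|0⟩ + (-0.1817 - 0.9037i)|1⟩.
(-0.6175 + 0.04908i)|0⟩ + (-0.1749 - 0.7654i)|1⟩

Rx(0.547) = [[cos(θ/2), −i·sin(θ/2)], [−i·sin(θ/2), cos(θ/2)]]; θ = 0.547, cos(θ/2) ≈ 0.962831, sin(θ/2) ≈ 0.270103.
With a = amp(|0⟩) = -0.3878 and b = amp(|1⟩) = (-0.1817 - 0.9037i):
new amp(|0⟩) = (0.962831)·a + (-0.270103i)·b = (-0.6175 + 0.04908i)
new amp(|1⟩) = (-0.270103i)·a + (0.962831)·b = (-0.1749 - 0.7654i)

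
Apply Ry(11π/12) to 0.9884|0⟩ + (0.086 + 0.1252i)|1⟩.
(0.04375 - 0.1241i)|0⟩ + (0.9912 + 0.01634i)|1⟩

Ry(11π/12) = [[cos(θ/2), −sin(θ/2)], [sin(θ/2), cos(θ/2)]]; θ = 11π/12, cos(θ/2) ≈ 0.130526, sin(θ/2) ≈ 0.991445.
With a = amp(|0⟩) = 0.9884 and b = amp(|1⟩) = (0.086 + 0.1252i):
new amp(|0⟩) = (0.130526)·a + (-0.991445)·b = (0.04375 - 0.1241i)
new amp(|1⟩) = (0.991445)·a + (0.130526)·b = (0.9912 + 0.01634i)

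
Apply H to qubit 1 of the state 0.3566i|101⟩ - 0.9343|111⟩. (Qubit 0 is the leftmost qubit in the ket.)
(-0.6606 + 0.2522i)|101⟩ + (0.6606 + 0.2522i)|111⟩

H on qubit 1 mixes each pair of kets that differ only in qubit 1: amplitudes (a, b) of (|…0…⟩, |…1…⟩) become ((a + b)/√2, (a − b)/√2). Kets absent from the input have amplitude 0.
(|101⟩, |111⟩): (a, b) = (0.3566i, -0.9343) → ((-0.6606 + 0.2522i), (0.6606 + 0.2522i))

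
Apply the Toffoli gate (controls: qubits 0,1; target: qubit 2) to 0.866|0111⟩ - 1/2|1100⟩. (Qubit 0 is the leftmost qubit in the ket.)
0.866|0111⟩ - 1/2|1110⟩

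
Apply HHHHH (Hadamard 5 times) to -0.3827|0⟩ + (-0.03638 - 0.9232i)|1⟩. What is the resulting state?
(-0.2963 - 0.6528i)|0⟩ + (-0.2449 + 0.6528i)|1⟩

H² = I, so H^5 = H: a single Hadamard. With (a, b) = (-0.3827, (-0.03638 - 0.9232i)), H gives ((a + b)/√2, (a − b)/√2) = ((-0.2963 - 0.6528i), (-0.2449 + 0.6528i)).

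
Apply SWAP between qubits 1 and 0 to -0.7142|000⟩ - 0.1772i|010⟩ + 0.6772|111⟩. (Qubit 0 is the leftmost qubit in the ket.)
-0.7142|000⟩ - 0.1772i|100⟩ + 0.6772|111⟩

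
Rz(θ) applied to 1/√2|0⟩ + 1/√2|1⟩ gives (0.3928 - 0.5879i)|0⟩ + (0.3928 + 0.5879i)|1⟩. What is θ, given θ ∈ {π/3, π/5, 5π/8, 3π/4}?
5π/8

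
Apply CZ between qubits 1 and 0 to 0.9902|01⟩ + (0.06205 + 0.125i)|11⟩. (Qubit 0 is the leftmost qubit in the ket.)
0.9902|01⟩ + (-0.06205 - 0.125i)|11⟩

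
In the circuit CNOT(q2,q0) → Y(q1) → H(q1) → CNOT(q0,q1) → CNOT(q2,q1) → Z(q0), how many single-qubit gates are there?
3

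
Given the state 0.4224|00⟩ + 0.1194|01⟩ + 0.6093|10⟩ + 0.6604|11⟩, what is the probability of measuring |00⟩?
0.1784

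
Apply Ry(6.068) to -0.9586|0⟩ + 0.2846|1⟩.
0.9225|0⟩ - 0.3859|1⟩

Ry(6.068) = [[cos(θ/2), −sin(θ/2)], [sin(θ/2), cos(θ/2)]]; θ = 6.068, cos(θ/2) ≈ -0.994217, sin(θ/2) ≈ 0.107385.
With a = amp(|0⟩) = -0.9586 and b = amp(|1⟩) = 0.2846:
new amp(|0⟩) = (-0.994217)·a + (-0.107385)·b = 0.9225
new amp(|1⟩) = (0.107385)·a + (-0.994217)·b = -0.3859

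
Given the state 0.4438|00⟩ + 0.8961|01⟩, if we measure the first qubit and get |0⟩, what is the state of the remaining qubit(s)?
0.4438|0⟩ + 0.8961|1⟩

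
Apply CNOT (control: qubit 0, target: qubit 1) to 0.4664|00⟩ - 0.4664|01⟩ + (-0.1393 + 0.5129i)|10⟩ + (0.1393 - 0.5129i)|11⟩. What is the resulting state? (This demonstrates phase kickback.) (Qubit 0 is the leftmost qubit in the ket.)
0.4664|00⟩ - 0.4664|01⟩ + (0.1393 - 0.5129i)|10⟩ + (-0.1393 + 0.5129i)|11⟩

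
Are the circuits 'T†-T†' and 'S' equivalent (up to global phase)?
No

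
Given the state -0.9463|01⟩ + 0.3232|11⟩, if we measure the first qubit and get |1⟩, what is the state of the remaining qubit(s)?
|1⟩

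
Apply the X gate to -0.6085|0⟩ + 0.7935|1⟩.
0.7935|0⟩ - 0.6085|1⟩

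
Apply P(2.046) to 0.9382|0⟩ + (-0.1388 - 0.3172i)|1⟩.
0.9382|0⟩ + (0.3456 + 0.0217i)|1⟩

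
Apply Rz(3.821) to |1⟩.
(-0.3332 + 0.9429i)|1⟩

Rz(3.821) = [[e^(−iθ/2), 0], [0, e^(iθ/2)]] with e^(±iθ/2) = cos(θ/2) ± i·sin(θ/2); θ = 3.821, cos(θ/2) ≈ -0.333208, sin(θ/2) ≈ 0.942853.
With a = amp(|0⟩) = 0 and b = amp(|1⟩) = 1:
new amp(|0⟩) = (-0.333208 - 0.942853i)·a = 0
new amp(|1⟩) = (-0.333208 + 0.942853i)·b = (-0.3332 + 0.9429i)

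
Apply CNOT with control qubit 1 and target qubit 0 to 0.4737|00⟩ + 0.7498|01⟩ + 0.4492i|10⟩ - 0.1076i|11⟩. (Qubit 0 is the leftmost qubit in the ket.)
0.4737|00⟩ - 0.1076i|01⟩ + 0.4492i|10⟩ + 0.7498|11⟩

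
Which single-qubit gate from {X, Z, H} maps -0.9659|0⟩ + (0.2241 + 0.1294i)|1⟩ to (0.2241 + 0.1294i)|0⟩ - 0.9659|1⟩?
X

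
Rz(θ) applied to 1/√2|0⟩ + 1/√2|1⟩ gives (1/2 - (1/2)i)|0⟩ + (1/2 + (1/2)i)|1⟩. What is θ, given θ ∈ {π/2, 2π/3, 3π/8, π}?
π/2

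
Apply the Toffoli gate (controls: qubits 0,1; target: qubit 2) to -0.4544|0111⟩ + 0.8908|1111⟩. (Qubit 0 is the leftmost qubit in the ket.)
-0.4544|0111⟩ + 0.8908|1101⟩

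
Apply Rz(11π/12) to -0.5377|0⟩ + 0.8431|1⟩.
(-0.07018 + 0.5331i)|0⟩ + (0.11 + 0.8359i)|1⟩

Rz(11π/12) = [[e^(−iθ/2), 0], [0, e^(iθ/2)]] with e^(±iθ/2) = cos(θ/2) ± i·sin(θ/2); θ = 11π/12, cos(θ/2) ≈ 0.130526, sin(θ/2) ≈ 0.991445.
With a = amp(|0⟩) = -0.5377 and b = amp(|1⟩) = 0.8431:
new amp(|0⟩) = (0.130526 - 0.991445i)·a = (-0.07018 + 0.5331i)
new amp(|1⟩) = (0.130526 + 0.991445i)·b = (0.11 + 0.8359i)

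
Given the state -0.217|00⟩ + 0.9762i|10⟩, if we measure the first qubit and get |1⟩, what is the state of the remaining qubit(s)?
i|0⟩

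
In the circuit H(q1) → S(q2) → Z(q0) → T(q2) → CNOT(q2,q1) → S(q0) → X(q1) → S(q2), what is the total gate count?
8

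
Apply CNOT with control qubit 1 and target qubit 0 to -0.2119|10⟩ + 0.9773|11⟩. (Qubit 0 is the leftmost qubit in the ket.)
0.9773|01⟩ - 0.2119|10⟩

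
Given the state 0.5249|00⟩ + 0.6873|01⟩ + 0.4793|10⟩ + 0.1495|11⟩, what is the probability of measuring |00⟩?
0.2755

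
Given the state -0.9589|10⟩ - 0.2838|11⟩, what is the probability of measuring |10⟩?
0.9195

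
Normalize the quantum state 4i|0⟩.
i|0⟩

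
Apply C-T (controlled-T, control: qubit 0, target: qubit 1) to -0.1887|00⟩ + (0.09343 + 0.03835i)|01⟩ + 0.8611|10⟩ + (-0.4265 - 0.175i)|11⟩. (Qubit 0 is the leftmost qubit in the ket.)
-0.1887|00⟩ + (0.09343 + 0.03835i)|01⟩ + 0.8611|10⟩ + (-0.1778 - 0.4253i)|11⟩

C-T leaves the control-|0⟩ kets |00⟩, |01⟩ unchanged and applies T to qubit 1 on the control-|1⟩ pair (|10⟩, |11⟩).
T = [[1, 0], [0, (1/√2 + (1/√2)i)]].
With a = amp(|10⟩) = 0.8611 and b = amp(|11⟩) = (-0.4265 - 0.175i):
new amp(|10⟩) = (1)·a = 0.8611
new amp(|11⟩) = (1/√2 + (1/√2)i)·b = (-0.1778 - 0.4253i)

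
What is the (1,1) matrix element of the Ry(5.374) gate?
-0.8984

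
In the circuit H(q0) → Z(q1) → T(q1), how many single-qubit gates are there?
3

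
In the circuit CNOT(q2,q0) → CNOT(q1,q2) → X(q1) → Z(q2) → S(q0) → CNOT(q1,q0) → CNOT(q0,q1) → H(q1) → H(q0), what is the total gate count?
9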